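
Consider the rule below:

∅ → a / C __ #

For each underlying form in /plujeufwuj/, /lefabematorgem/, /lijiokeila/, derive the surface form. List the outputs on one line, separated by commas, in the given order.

plujeufwuja, lefabematorgema, lijiokeila

/plujeufwuj/: the form ends in the consonant /j/, so [a] is inserted word-finally. → [plujeufwuja].
/lefabematorgem/: the form ends in the consonant /m/, so [a] is inserted word-finally. → [lefabematorgema].
/lijiokeila/: the rule's environment is not met; surfaces unchanged as [lijiokeila].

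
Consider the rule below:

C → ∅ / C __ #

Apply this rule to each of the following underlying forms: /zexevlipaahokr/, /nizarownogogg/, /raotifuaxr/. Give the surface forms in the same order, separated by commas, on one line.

zexevlipaahok, nizarownogog, raotifuax

/zexevlipaahokr/: /r/ is the second consonant of a word-final cluster /kr/, so it deletes. → [zexevlipaahok].
/nizarownogogg/: /g/ is the second consonant of a word-final cluster /gg/, so it deletes. → [nizarownogog].
/raotifuaxr/: /r/ is the second consonant of a word-final cluster /xr/, so it deletes. → [raotifuax].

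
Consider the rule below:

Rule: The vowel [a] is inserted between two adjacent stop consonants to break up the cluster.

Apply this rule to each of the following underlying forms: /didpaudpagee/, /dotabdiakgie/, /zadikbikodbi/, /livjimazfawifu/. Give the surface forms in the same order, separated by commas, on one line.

/didpaudpagee/: /d/ and /p/ form a stop–stop cluster, so [a] is inserted between them. /d/ and /p/ form a stop–stop cluster, so [a] is inserted between them. → [didapaudapagee].
/dotabdiakgie/: /b/ and /d/ form a stop–stop cluster, so [a] is inserted between them. /k/ and /g/ form a stop–stop cluster, so [a] is inserted between them. → [dotabadiakagie].
/zadikbikodbi/: /k/ and /b/ form a stop–stop cluster, so [a] is inserted between them. /d/ and /b/ form a stop–stop cluster, so [a] is inserted between them. → [zadikabikodabi].
/livjimazfawifu/: the rule's environment is not met; surfaces unchanged as [livjimazfawifu].

didapaudapagee, dotabadiakagie, zadikabikodabi, livjimazfawifu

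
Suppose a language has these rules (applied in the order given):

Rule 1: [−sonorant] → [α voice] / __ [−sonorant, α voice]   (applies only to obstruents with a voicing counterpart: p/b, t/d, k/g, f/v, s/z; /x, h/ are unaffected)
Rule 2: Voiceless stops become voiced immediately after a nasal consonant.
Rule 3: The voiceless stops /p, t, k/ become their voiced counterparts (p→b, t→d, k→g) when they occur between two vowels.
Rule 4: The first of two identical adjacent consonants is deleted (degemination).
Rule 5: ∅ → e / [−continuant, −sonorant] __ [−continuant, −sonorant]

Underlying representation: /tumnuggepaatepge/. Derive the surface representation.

tumnugebaadebege

Rule 1 (regressive voicing assimilation): /p/ precedes the voiced obstruent /g/, so it voices to [b] by assimilation. /tumnuggepaatepge/ → tumnuggepaatebge.
Rule 2 (post-nasal voicing): no segment meets the environment; /tumnuggepaatebge/ is unchanged.
Rule 3 (intervocalic voicing): /p/ is a voiceless stop between vowels /e/ and /a/, so it voices to [b]. /t/ is a voiceless stop between vowels /a/ and /e/, so it voices to [d]. /tumnuggepaatebge/ → tumnuggebaadebge.
Rule 4 (degemination): /gg/ is a geminate; the first /g/ deletes. /tumnuggebaadebge/ → tumnugebaadebge.
Rule 5 (stop-cluster e-epenthesis): /b/ and /g/ form a stop–stop cluster, so [e] is inserted between them. /tumnugebaadebge/ → tumnugebaadebege.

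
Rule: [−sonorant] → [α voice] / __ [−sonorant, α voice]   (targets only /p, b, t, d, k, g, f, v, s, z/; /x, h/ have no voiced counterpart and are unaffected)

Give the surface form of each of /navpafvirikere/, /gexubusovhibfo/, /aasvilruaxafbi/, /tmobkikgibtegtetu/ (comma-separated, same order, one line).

nafpavvirikere, gexubusofhipfo, aazvilruaxavbi, tmopkiggiptektetu

/navpafvirikere/: /v/ precedes the voiceless obstruent /p/, so it devoices to [f] by assimilation. /f/ precedes the voiced obstruent /v/, so it voices to [v] by assimilation. → [nafpavvirikere].
/gexubusovhibfo/: /v/ precedes the voiceless obstruent /h/, so it devoices to [f] by assimilation. /b/ precedes the voiceless obstruent /f/, so it devoices to [p] by assimilation. → [gexubusofhipfo].
/aasvilruaxafbi/: /s/ precedes the voiced obstruent /v/, so it voices to [z] by assimilation. /f/ precedes the voiced obstruent /b/, so it voices to [v] by assimilation. → [aazvilruaxavbi].
/tmobkikgibtegtetu/: /b/ precedes the voiceless obstruent /k/, so it devoices to [p] by assimilation. /k/ precedes the voiced obstruent /g/, so it voices to [g] by assimilation. /b/ precedes the voiceless obstruent /t/, so it devoices to [p] by assimilation. /g/ precedes the voiceless obstruent /t/, so it devoices to [k] by assimilation. → [tmopkiggiptektetu].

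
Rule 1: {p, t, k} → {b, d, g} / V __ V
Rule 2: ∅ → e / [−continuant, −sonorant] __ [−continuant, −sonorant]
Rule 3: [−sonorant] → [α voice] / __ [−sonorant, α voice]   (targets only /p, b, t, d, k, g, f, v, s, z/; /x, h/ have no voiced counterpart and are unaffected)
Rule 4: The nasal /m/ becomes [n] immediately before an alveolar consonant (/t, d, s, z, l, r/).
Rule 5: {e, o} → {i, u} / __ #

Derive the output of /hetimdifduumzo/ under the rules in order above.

hedindivduunzu

Rule 1 (intervocalic voicing): /t/ is a voiceless stop between vowels /e/ and /i/, so it voices to [d]. /hetimdifduumzo/ → hedimdifduumzo.
Rule 2 (stop-cluster e-epenthesis): no segment meets the environment; /hedimdifduumzo/ is unchanged.
Rule 3 (regressive voicing assimilation): /f/ precedes the voiced obstruent /d/, so it voices to [v] by assimilation. /hedimdifduumzo/ → hedimdivduumzo.
Rule 4 (nasal place assimilation): /m/ precedes the alveolar consonant /d/, so it assimilates in place to [n]. /m/ precedes the alveolar consonant /z/, so it assimilates in place to [n]. /hedimdivduumzo/ → hedindivduunzo.
Rule 5 (final vowel raising): /o/ is a mid vowel in word-final position, so it raises to [u]. /hedindivduunzo/ → hedindivduunzu.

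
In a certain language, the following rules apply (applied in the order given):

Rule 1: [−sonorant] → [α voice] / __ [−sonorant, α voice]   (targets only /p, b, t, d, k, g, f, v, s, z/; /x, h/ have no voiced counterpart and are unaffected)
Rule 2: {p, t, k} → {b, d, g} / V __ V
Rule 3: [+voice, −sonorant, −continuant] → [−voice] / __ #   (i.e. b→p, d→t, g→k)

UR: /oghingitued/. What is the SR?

Rule 1 (regressive voicing assimilation): /g/ precedes the voiceless obstruent /h/, so it devoices to [k] by assimilation. /oghingitued/ → okhingitued.
Rule 2 (intervocalic voicing): /t/ is a voiceless stop between vowels /i/ and /u/, so it voices to [d]. /okhingitued/ → okhingidued.
Rule 3 (final devoicing): /d/ is a voiced stop in word-final position, so it devoices to [t]. /okhingidued/ → okhingiduet.

okhingiduet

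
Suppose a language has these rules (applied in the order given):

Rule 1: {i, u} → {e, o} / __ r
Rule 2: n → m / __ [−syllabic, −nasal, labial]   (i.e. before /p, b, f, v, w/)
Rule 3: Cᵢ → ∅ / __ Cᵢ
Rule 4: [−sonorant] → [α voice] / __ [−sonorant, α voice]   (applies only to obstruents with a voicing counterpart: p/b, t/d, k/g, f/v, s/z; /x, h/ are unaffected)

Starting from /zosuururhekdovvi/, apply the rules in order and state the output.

zosuororhegdovi

Rule 1 (pre-rhotic lowering): /u/ is a high vowel immediately before /r/, so it lowers to [o]. /u/ is a high vowel immediately before /r/, so it lowers to [o]. /zosuururhekdovvi/ → zosuororhekdovvi.
Rule 2 (nasal place assimilation): no segment meets the environment; /zosuororhekdovvi/ is unchanged.
Rule 3 (degemination): /vv/ is a geminate; the first /v/ deletes. /zosuororhekdovvi/ → zosuororhekdovi.
Rule 4 (regressive voicing assimilation): /k/ precedes the voiced obstruent /d/, so it voices to [g] by assimilation. /zosuororhekdovi/ → zosuororhegdovi.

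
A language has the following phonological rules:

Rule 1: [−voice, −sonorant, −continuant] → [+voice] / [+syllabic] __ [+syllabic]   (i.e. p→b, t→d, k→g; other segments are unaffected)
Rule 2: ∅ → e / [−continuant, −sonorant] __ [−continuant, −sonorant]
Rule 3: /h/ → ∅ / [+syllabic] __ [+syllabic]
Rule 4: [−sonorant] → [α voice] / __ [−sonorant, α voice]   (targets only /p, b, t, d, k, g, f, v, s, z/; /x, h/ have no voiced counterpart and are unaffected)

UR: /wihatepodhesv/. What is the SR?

Rule 1 (intervocalic voicing): /t/ is a voiceless stop between vowels /a/ and /e/, so it voices to [d]. /p/ is a voiceless stop between vowels /e/ and /o/, so it voices to [b]. /wihatepodhesv/ → wihadebodhesv.
Rule 2 (stop-cluster e-epenthesis): no segment meets the environment; /wihadebodhesv/ is unchanged.
Rule 3 (intervocalic h-deletion): /h/ occurs between vowels /i/ and /a/, so it deletes. /wihadebodhesv/ → wiadebodhesv.
Rule 4 (regressive voicing assimilation): /d/ precedes the voiceless obstruent /h/, so it devoices to [t] by assimilation. /s/ precedes the voiced obstruent /v/, so it voices to [z] by assimilation. /wiadebodhesv/ → wiadebothezv.

wiadebothezv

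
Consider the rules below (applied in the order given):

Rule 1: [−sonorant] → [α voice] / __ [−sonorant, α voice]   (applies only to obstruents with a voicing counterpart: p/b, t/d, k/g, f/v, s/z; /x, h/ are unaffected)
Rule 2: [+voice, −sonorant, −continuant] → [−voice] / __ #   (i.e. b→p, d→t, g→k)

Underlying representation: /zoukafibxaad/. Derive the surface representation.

Rule 1 (regressive voicing assimilation): /b/ precedes the voiceless obstruent /x/, so it devoices to [p] by assimilation. /zoukafibxaad/ → zoukafipxaad.
Rule 2 (final devoicing): /d/ is a voiced stop in word-final position, so it devoices to [t]. /zoukafipxaad/ → zoukafipxaat.

zoukafipxaat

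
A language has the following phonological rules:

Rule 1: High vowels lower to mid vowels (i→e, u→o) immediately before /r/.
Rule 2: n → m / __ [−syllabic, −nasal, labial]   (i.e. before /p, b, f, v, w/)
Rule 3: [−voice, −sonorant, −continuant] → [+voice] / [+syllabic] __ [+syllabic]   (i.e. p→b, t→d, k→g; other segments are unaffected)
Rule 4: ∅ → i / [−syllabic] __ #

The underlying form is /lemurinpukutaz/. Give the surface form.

lemorimpugudazi

Rule 1 (pre-rhotic lowering): /u/ is a high vowel immediately before /r/, so it lowers to [o]. /lemurinpukutaz/ → lemorinpukutaz.
Rule 2 (nasal place assimilation): /n/ precedes the labial consonant /p/, so it assimilates in place to [m]. /lemorinpukutaz/ → lemorimpukutaz.
Rule 3 (intervocalic voicing): /k/ is a voiceless stop between vowels /u/ and /u/, so it voices to [g]. /t/ is a voiceless stop between vowels /u/ and /a/, so it voices to [d]. /lemorimpukutaz/ → lemorimpugudaz.
Rule 4 (final i-epenthesis): the form ends in the consonant /z/, so [i] is inserted word-finally. /lemorimpugudaz/ → lemorimpugudazi.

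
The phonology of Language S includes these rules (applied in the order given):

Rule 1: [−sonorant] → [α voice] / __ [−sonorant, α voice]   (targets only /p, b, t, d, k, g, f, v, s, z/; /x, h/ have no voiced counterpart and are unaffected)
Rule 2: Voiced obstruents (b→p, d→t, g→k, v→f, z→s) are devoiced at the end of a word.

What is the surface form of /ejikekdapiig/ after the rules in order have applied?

ejikegdapiik

Rule 1 (regressive voicing assimilation): /k/ precedes the voiced obstruent /d/, so it voices to [g] by assimilation. /ejikekdapiig/ → ejikegdapiig.
Rule 2 (final devoicing): /g/ is a voiced obstruent in word-final position, so it devoices to [k]. /ejikegdapiig/ → ejikegdapiik.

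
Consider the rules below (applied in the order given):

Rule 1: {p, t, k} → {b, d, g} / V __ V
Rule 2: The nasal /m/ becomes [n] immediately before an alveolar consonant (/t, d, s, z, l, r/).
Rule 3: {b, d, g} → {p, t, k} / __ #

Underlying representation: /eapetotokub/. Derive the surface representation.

Rule 1 (intervocalic voicing): /p/ is a voiceless stop between vowels /a/ and /e/, so it voices to [b]. /t/ is a voiceless stop between vowels /e/ and /o/, so it voices to [d]. /t/ is a voiceless stop between vowels /o/ and /o/, so it voices to [d]. /k/ is a voiceless stop between vowels /o/ and /u/, so it voices to [g]. /eapetotokub/ → eabedodogub.
Rule 2 (nasal place assimilation): no segment meets the environment; /eabedodogub/ is unchanged.
Rule 3 (final devoicing): /b/ is a voiced stop in word-final position, so it devoices to [p]. /eabedodogub/ → eabedodogup.

eabedodogup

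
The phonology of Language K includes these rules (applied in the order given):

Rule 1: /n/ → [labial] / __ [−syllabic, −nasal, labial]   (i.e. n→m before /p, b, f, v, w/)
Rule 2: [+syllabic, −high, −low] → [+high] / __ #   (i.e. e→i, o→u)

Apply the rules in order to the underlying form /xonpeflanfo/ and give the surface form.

xompeflamfu

Rule 1 (nasal place assimilation): /n/ precedes the labial consonant /p/, so it assimilates in place to [m]. /n/ precedes the labial consonant /f/, so it assimilates in place to [m]. /xonpeflanfo/ → xompeflamfo.
Rule 2 (final vowel raising): /o/ is a mid vowel in word-final position, so it raises to [u]. /xompeflamfo/ → xompeflamfu.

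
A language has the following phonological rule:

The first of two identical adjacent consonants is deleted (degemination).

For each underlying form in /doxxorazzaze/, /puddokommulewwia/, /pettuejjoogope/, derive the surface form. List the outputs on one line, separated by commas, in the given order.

doxorazaze, pudokomulewia, petuejoogope

/doxxorazzaze/: /xx/ is a geminate; the first /x/ deletes. /zz/ is a geminate; the first /z/ deletes. → [doxorazaze].
/puddokommulewwia/: /dd/ is a geminate; the first /d/ deletes. /mm/ is a geminate; the first /m/ deletes. /ww/ is a geminate; the first /w/ deletes. → [pudokomulewia].
/pettuejjoogope/: /tt/ is a geminate; the first /t/ deletes. /jj/ is a geminate; the first /j/ deletes. → [petuejoogope].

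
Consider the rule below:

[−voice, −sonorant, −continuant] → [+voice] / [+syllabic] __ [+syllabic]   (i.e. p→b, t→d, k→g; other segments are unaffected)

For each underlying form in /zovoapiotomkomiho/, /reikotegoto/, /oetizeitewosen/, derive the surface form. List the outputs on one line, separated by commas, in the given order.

zovoabiodomkomiho, reigodegodo, oedizeidewosen

/zovoapiotomkomiho/: /p/ is a voiceless stop between vowels /a/ and /i/, so it voices to [b]. /t/ is a voiceless stop between vowels /o/ and /o/, so it voices to [d]. → [zovoabiodomkomiho].
/reikotegoto/: /k/ is a voiceless stop between vowels /i/ and /o/, so it voices to [g]. /t/ is a voiceless stop between vowels /o/ and /e/, so it voices to [d]. /t/ is a voiceless stop between vowels /o/ and /o/, so it voices to [d]. → [reigodegodo].
/oetizeitewosen/: /t/ is a voiceless stop between vowels /e/ and /i/, so it voices to [d]. /t/ is a voiceless stop between vowels /i/ and /e/, so it voices to [d]. → [oedizeidewosen].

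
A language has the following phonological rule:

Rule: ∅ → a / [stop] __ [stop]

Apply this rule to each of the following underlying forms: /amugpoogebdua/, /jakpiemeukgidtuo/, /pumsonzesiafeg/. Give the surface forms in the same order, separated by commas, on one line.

amugapoogebadua, jakapiemeukagidatuo, pumsonzesiafeg

/amugpoogebdua/: /g/ and /p/ form a stop–stop cluster, so [a] is inserted between them. /b/ and /d/ form a stop–stop cluster, so [a] is inserted between them. → [amugapoogebadua].
/jakpiemeukgidtuo/: /k/ and /p/ form a stop–stop cluster, so [a] is inserted between them. /k/ and /g/ form a stop–stop cluster, so [a] is inserted between them. /d/ and /t/ form a stop–stop cluster, so [a] is inserted between them. → [jakapiemeukagidatuo].
/pumsonzesiafeg/: the rule's environment is not met; surfaces unchanged as [pumsonzesiafeg].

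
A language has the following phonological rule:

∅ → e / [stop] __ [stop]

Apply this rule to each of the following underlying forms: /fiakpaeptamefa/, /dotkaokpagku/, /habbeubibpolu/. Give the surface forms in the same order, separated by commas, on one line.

fiakepaepetamefa, dotekaokepageku, habebeubibepolu

/fiakpaeptamefa/: /k/ and /p/ form a stop–stop cluster, so [e] is inserted between them. /p/ and /t/ form a stop–stop cluster, so [e] is inserted between them. → [fiakepaepetamefa].
/dotkaokpagku/: /t/ and /k/ form a stop–stop cluster, so [e] is inserted between them. /k/ and /p/ form a stop–stop cluster, so [e] is inserted between them. /g/ and /k/ form a stop–stop cluster, so [e] is inserted between them. → [dotekaokepageku].
/habbeubibpolu/: /b/ and /b/ form a stop–stop cluster, so [e] is inserted between them. /b/ and /p/ form a stop–stop cluster, so [e] is inserted between them. → [habebeubibepolu].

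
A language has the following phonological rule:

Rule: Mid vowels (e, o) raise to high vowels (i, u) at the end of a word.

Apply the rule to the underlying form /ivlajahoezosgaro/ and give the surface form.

Scanning /ivlajahoezosgaro/: /o/ at position 8 is not in the conditioning environment; /e/ at position 9 is not in the conditioning environment; /o/ at position 11 is not in the conditioning environment; /o/ is a mid vowel in word-final position, so it raises to [u].
Result: [ivlajahoezosgaru].

ivlajahoezosgaru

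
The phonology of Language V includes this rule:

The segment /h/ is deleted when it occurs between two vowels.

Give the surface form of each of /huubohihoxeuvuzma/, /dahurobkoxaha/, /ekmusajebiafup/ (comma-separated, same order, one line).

/huubohihoxeuvuzma/: /h/ occurs between vowels /o/ and /i/, so it deletes. /h/ occurs between vowels /i/ and /o/, so it deletes. → [huuboioxeuvuzma].
/dahurobkoxaha/: /h/ occurs between vowels /a/ and /u/, so it deletes. /h/ occurs between vowels /a/ and /a/, so it deletes. → [daurobkoxaa].
/ekmusajebiafup/: the rule's environment is not met; surfaces unchanged as [ekmusajebiafup].

huuboioxeuvuzma, daurobkoxaa, ekmusajebiafup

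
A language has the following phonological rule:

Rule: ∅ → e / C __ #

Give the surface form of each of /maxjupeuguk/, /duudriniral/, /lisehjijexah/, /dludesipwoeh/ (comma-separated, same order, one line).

maxjupeuguke, duudrinirale, lisehjijexahe, dludesipwoehe

/maxjupeuguk/: the form ends in the consonant /k/, so [e] is inserted word-finally. → [maxjupeuguke].
/duudriniral/: the form ends in the consonant /l/, so [e] is inserted word-finally. → [duudrinirale].
/lisehjijexah/: the form ends in the consonant /h/, so [e] is inserted word-finally. → [lisehjijexahe].
/dludesipwoeh/: the form ends in the consonant /h/, so [e] is inserted word-finally. → [dludesipwoehe].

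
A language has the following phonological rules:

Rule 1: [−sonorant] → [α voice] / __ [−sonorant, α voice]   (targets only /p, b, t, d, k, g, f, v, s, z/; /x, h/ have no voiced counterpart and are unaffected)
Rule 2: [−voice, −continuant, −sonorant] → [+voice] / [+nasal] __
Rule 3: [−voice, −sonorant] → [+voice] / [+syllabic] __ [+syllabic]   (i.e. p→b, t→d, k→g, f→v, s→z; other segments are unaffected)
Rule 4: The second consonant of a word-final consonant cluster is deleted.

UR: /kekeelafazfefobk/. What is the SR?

kegeelavasfevop

Rule 1 (regressive voicing assimilation): /z/ precedes the voiceless obstruent /f/, so it devoices to [s] by assimilation. /b/ precedes the voiceless obstruent /k/, so it devoices to [p] by assimilation. /kekeelafazfefobk/ → kekeelafasfefopk.
Rule 2 (post-nasal voicing): no segment meets the environment; /kekeelafasfefopk/ is unchanged.
Rule 3 (intervocalic voicing): /k/ is a voiceless obstruent between vowels /e/ and /e/, so it voices to [g]. /f/ is a voiceless obstruent between vowels /a/ and /a/, so it voices to [v]. /f/ is a voiceless obstruent between vowels /e/ and /o/, so it voices to [v]. /kekeelafasfefopk/ → kegeelavasfevopk.
Rule 4 (final cluster simplification): /k/ is the second consonant of a word-final cluster /pk/, so it deletes. /kegeelavasfevopk/ → kegeelavasfevop.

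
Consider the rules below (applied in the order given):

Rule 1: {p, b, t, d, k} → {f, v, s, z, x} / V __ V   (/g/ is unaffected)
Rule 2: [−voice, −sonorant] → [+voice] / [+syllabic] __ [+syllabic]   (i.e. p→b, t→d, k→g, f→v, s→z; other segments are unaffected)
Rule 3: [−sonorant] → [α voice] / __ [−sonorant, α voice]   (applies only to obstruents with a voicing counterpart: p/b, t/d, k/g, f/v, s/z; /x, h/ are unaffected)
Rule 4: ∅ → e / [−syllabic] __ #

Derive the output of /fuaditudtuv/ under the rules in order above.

fuazizuttuve

Rule 1 (intervocalic spirantization): /d/ is a stop between vowels /a/ and /i/, so it spirantizes to the fricative [z]. /t/ is a stop between vowels /i/ and /u/, so it spirantizes to the fricative [s]. /fuaditudtuv/ → fuazisudtuv.
Rule 2 (intervocalic voicing): /s/ is a voiceless obstruent between vowels /i/ and /u/, so it voices to [z]. /fuazisudtuv/ → fuazizudtuv.
Rule 3 (regressive voicing assimilation): /d/ precedes the voiceless obstruent /t/, so it devoices to [t] by assimilation. /fuazizudtuv/ → fuazizuttuv.
Rule 4 (final e-epenthesis): the form ends in the consonant /v/, so [e] is inserted word-finally. /fuazizuttuv/ → fuazizuttuve.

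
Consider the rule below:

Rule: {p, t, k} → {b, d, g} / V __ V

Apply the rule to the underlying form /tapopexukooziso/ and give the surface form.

tabobexugooziso

/p/ is a voiceless stop between vowels /a/ and /o/, so it voices to [b].
/p/ is a voiceless stop between vowels /o/ and /e/, so it voices to [b].
/k/ is a voiceless stop between vowels /u/ and /o/, so it voices to [g].
The other instance of /t/ does not occur in the required environment and remains unchanged.
Surface form: [tabobexugooziso].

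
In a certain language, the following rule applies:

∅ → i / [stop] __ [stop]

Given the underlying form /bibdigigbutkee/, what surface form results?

/b/ and /d/ form a stop–stop cluster, so [i] is inserted between them.
/g/ and /b/ form a stop–stop cluster, so [i] is inserted between them.
/t/ and /k/ form a stop–stop cluster, so [i] is inserted between them.
Surface form: [bibidigigibutikee].

bibidigigibutikee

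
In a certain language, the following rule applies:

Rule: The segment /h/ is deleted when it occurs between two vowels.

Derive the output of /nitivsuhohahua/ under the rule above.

nitivsuoaua

/h/ occurs between vowels /u/ and /o/, so it deletes.
/h/ occurs between vowels /o/ and /a/, so it deletes.
/h/ occurs between vowels /a/ and /u/, so it deletes.
Surface form: [nitivsuoaua].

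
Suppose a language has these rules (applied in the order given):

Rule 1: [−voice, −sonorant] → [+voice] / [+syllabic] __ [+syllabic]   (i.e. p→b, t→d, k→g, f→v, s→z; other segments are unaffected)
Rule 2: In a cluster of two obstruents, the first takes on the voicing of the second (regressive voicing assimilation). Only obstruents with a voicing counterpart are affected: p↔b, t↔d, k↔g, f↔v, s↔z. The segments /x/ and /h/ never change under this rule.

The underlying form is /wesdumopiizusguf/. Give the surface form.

Rule 1 (intervocalic voicing): /p/ is a voiceless obstruent between vowels /o/ and /i/, so it voices to [b]. /wesdumopiizusguf/ → wesdumobiizusguf.
Rule 2 (regressive voicing assimilation): /s/ precedes the voiced obstruent /d/, so it voices to [z] by assimilation. /s/ precedes the voiced obstruent /g/, so it voices to [z] by assimilation. /wesdumobiizusguf/ → wezdumobiizuzguf.

wezdumobiizuzguf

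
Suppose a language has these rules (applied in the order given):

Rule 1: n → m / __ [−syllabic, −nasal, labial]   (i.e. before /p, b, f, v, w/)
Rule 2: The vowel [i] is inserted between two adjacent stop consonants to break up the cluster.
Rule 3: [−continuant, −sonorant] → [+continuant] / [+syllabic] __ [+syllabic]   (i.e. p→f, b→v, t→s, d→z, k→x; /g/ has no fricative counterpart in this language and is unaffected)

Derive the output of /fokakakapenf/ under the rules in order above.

foxaxaxafemf

Rule 1 (nasal place assimilation): /n/ precedes the labial consonant /f/, so it assimilates in place to [m]. /fokakakapenf/ → fokakakapemf.
Rule 2 (stop-cluster i-epenthesis): no segment meets the environment; /fokakakapemf/ is unchanged.
Rule 3 (intervocalic spirantization): /k/ is a stop between vowels /o/ and /a/, so it spirantizes to the fricative [x]. /k/ is a stop between vowels /a/ and /a/, so it spirantizes to the fricative [x]. /k/ is a stop between vowels /a/ and /a/, so it spirantizes to the fricative [x]. /p/ is a stop between vowels /a/ and /e/, so it spirantizes to the fricative [f]. /fokakakapemf/ → foxaxaxafemf.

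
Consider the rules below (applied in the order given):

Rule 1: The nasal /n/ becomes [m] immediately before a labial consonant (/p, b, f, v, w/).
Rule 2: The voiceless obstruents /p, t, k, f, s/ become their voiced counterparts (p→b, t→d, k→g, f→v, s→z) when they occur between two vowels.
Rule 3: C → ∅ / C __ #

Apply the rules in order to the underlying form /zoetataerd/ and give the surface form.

zoedadaer

Rule 1 (nasal place assimilation): no segment meets the environment; /zoetataerd/ is unchanged.
Rule 2 (intervocalic voicing): /t/ is a voiceless obstruent between vowels /e/ and /a/, so it voices to [d]. /t/ is a voiceless obstruent between vowels /a/ and /a/, so it voices to [d]. /zoetataerd/ → zoedadaerd.
Rule 3 (final cluster simplification): /d/ is the second consonant of a word-final cluster /rd/, so it deletes. /zoedadaerd/ → zoedadaer.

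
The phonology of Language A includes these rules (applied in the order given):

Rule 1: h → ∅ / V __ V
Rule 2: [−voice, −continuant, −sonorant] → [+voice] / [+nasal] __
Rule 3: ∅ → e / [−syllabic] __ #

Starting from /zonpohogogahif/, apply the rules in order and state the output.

Rule 1 (intervocalic h-deletion): /h/ occurs between vowels /o/ and /o/, so it deletes. /h/ occurs between vowels /a/ and /i/, so it deletes. /zonpohogogahif/ → zonpoogogaif.
Rule 2 (post-nasal voicing): /p/ is a voiceless stop immediately after the nasal /n/, so it voices to [b]. /zonpoogogaif/ → zonboogogaif.
Rule 3 (final e-epenthesis): the form ends in the consonant /f/, so [e] is inserted word-finally. /zonboogogaif/ → zonboogogaife.

zonboogogaife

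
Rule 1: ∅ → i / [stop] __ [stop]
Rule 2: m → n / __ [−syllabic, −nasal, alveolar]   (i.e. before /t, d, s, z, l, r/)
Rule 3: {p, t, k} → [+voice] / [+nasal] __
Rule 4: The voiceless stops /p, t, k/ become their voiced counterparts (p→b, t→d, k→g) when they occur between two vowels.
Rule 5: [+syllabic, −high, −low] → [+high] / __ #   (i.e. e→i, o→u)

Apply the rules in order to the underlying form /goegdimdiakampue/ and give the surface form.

Rule 1 (stop-cluster i-epenthesis): /g/ and /d/ form a stop–stop cluster, so [i] is inserted between them. /goegdimdiakampue/ → goegidimdiakampue.
Rule 2 (nasal place assimilation): /m/ precedes the alveolar consonant /d/, so it assimilates in place to [n]. /goegidimdiakampue/ → goegidindiakampue.
Rule 3 (post-nasal voicing): /p/ is a voiceless stop immediately after the nasal /m/, so it voices to [b]. /goegidindiakampue/ → goegidindiakambue.
Rule 4 (intervocalic voicing): /k/ is a voiceless stop between vowels /a/ and /a/, so it voices to [g]. /goegidindiakambue/ → goegidindiagambue.
Rule 5 (final vowel raising): /e/ is a mid vowel in word-final position, so it raises to [i]. /goegidindiagambue/ → goegidindiagambui.

goegidindiagambui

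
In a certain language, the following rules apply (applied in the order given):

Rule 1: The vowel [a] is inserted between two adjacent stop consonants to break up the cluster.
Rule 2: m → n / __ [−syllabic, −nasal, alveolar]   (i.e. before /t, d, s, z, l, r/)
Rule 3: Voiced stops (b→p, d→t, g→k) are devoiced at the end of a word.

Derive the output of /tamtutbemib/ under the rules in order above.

Rule 1 (stop-cluster a-epenthesis): /t/ and /b/ form a stop–stop cluster, so [a] is inserted between them. /tamtutbemib/ → tamtutabemib.
Rule 2 (nasal place assimilation): /m/ precedes the alveolar consonant /t/, so it assimilates in place to [n]. /tamtutabemib/ → tantutabemib.
Rule 3 (final devoicing): /b/ is a voiced stop in word-final position, so it devoices to [p]. /tantutabemib/ → tantutabemip.

tantutabemip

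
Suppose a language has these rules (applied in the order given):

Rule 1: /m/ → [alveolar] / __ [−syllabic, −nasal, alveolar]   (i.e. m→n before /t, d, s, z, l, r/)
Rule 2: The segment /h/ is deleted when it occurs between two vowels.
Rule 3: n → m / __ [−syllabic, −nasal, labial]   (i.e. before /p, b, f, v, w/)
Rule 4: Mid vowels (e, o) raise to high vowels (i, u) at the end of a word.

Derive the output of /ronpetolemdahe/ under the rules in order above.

rompetolendai

Rule 1 (nasal place assimilation): /m/ precedes the alveolar consonant /d/, so it assimilates in place to [n]. /ronpetolemdahe/ → ronpetolendahe.
Rule 2 (intervocalic h-deletion): /h/ occurs between vowels /a/ and /e/, so it deletes. /ronpetolendahe/ → ronpetolendae.
Rule 3 (nasal place assimilation): /n/ precedes the labial consonant /p/, so it assimilates in place to [m]. /ronpetolendae/ → rompetolendae.
Rule 4 (final vowel raising): /e/ is a mid vowel in word-final position, so it raises to [i]. /rompetolendae/ → rompetolendai.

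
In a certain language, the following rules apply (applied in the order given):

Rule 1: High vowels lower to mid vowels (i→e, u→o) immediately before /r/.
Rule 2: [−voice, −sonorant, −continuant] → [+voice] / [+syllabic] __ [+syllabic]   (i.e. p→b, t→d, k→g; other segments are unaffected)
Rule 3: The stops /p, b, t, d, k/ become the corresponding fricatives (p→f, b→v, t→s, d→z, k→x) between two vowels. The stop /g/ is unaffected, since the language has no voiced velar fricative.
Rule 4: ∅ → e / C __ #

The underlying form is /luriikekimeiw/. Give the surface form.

loriigegimeiwe

Rule 1 (pre-rhotic lowering): /u/ is a high vowel immediately before /r/, so it lowers to [o]. /luriikekimeiw/ → loriikekimeiw.
Rule 2 (intervocalic voicing): /k/ is a voiceless stop between vowels /i/ and /e/, so it voices to [g]. /k/ is a voiceless stop between vowels /e/ and /i/, so it voices to [g]. /loriikekimeiw/ → loriigegimeiw.
Rule 3 (intervocalic spirantization): no segment meets the environment; /loriigegimeiw/ is unchanged.
Rule 4 (final e-epenthesis): the form ends in the consonant /w/, so [e] is inserted word-finally. /loriigegimeiw/ → loriigegimeiwe.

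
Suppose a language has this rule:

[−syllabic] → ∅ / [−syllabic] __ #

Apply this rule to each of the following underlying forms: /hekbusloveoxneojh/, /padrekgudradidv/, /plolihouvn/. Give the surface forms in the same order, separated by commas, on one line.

hekbusloveoxneoj, padrekgudradid, plolihouv

/hekbusloveoxneojh/: /h/ is the second consonant of a word-final cluster /jh/, so it deletes. → [hekbusloveoxneoj].
/padrekgudradidv/: /v/ is the second consonant of a word-final cluster /dv/, so it deletes. → [padrekgudradid].
/plolihouvn/: /n/ is the second consonant of a word-final cluster /vn/, so it deletes. → [plolihouv].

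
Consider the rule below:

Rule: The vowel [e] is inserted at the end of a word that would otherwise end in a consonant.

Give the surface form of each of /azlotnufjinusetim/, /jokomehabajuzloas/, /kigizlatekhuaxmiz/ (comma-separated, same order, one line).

/azlotnufjinusetim/: the form ends in the consonant /m/, so [e] is inserted word-finally. → [azlotnufjinusetime].
/jokomehabajuzloas/: the form ends in the consonant /s/, so [e] is inserted word-finally. → [jokomehabajuzloase].
/kigizlatekhuaxmiz/: the form ends in the consonant /z/, so [e] is inserted word-finally. → [kigizlatekhuaxmize].

azlotnufjinusetime, jokomehabajuzloase, kigizlatekhuaxmize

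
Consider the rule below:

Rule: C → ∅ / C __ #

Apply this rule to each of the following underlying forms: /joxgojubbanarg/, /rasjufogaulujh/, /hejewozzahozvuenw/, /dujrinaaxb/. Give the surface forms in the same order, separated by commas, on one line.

joxgojubbanar, rasjufogauluj, hejewozzahozvuen, dujrinaax

/joxgojubbanarg/: /g/ is the second consonant of a word-final cluster /rg/, so it deletes. → [joxgojubbanar].
/rasjufogaulujh/: /h/ is the second consonant of a word-final cluster /jh/, so it deletes. → [rasjufogauluj].
/hejewozzahozvuenw/: /w/ is the second consonant of a word-final cluster /nw/, so it deletes. → [hejewozzahozvuen].
/dujrinaaxb/: /b/ is the second consonant of a word-final cluster /xb/, so it deletes. → [dujrinaax].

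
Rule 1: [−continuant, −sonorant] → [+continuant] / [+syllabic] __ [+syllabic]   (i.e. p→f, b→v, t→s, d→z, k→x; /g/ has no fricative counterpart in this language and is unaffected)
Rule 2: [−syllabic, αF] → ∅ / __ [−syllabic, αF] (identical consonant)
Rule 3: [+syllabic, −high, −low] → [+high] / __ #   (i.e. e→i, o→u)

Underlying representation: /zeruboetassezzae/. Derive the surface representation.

zeruvoesasezai

Rule 1 (intervocalic spirantization): /b/ is a stop between vowels /u/ and /o/, so it spirantizes to the fricative [v]. /t/ is a stop between vowels /e/ and /a/, so it spirantizes to the fricative [s]. /zeruboetassezzae/ → zeruvoesassezzae.
Rule 2 (degemination): /ss/ is a geminate; the first /s/ deletes. /zz/ is a geminate; the first /z/ deletes. /zeruvoesassezzae/ → zeruvoesasezae.
Rule 3 (final vowel raising): /e/ is a mid vowel in word-final position, so it raises to [i]. /zeruvoesasezae/ → zeruvoesasezai.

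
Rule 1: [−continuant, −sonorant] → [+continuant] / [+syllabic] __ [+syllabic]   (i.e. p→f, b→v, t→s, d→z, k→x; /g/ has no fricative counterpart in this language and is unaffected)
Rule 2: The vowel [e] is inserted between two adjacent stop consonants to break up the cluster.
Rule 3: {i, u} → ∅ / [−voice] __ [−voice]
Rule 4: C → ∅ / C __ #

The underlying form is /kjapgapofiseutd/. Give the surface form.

Rule 1 (intervocalic spirantization): /p/ is a stop between vowels /a/ and /o/, so it spirantizes to the fricative [f]. /kjapgapofiseutd/ → kjapgafofiseutd.
Rule 2 (stop-cluster e-epenthesis): /p/ and /g/ form a stop–stop cluster, so [e] is inserted between them. /t/ and /d/ form a stop–stop cluster, so [e] is inserted between them. /kjapgafofiseutd/ → kjapegafofiseuted.
Rule 3 (high vowel syncope): /i/ is a high vowel flanked by voiceless consonants /f/ and /s/, so it deletes. /kjapegafofiseuted/ → kjapegafofseuted.
Rule 4 (final cluster simplification): no segment meets the environment; /kjapegafofseuted/ is unchanged.

kjapegafofseuted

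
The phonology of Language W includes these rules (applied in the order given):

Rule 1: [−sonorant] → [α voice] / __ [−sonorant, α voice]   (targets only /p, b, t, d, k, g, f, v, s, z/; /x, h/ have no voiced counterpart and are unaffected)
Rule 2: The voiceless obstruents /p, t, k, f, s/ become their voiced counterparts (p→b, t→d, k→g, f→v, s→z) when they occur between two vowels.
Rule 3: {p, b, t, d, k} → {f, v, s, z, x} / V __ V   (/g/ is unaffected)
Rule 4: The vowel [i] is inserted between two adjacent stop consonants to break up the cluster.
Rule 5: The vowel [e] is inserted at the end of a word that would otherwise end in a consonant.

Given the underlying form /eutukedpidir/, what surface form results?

euzugetipizire

Rule 1 (regressive voicing assimilation): /d/ precedes the voiceless obstruent /p/, so it devoices to [t] by assimilation. /eutukedpidir/ → eutuketpidir.
Rule 2 (intervocalic voicing): /t/ is a voiceless obstruent between vowels /u/ and /u/, so it voices to [d]. /k/ is a voiceless obstruent between vowels /u/ and /e/, so it voices to [g]. /eutuketpidir/ → eudugetpidir.
Rule 3 (intervocalic spirantization): /d/ is a stop between vowels /u/ and /u/, so it spirantizes to the fricative [z]. /d/ is a stop between vowels /i/ and /i/, so it spirantizes to the fricative [z]. /eudugetpidir/ → euzugetpizir.
Rule 4 (stop-cluster i-epenthesis): /t/ and /p/ form a stop–stop cluster, so [i] is inserted between them. /euzugetpizir/ → euzugetipizir.
Rule 5 (final e-epenthesis): the form ends in the consonant /r/, so [e] is inserted word-finally. /euzugetipizir/ → euzugetipizire.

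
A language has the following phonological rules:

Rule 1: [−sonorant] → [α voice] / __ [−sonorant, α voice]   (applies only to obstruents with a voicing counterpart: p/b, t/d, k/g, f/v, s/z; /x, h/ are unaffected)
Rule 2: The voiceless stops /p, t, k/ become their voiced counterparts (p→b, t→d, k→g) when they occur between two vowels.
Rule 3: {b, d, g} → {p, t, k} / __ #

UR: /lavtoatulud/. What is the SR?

laftoadulut

Rule 1 (regressive voicing assimilation): /v/ precedes the voiceless obstruent /t/, so it devoices to [f] by assimilation. /lavtoatulud/ → laftoatulud.
Rule 2 (intervocalic voicing): /t/ is a voiceless stop between vowels /a/ and /u/, so it voices to [d]. /laftoatulud/ → laftoadulud.
Rule 3 (final devoicing): /d/ is a voiced stop in word-final position, so it devoices to [t]. /laftoadulud/ → laftoadulut.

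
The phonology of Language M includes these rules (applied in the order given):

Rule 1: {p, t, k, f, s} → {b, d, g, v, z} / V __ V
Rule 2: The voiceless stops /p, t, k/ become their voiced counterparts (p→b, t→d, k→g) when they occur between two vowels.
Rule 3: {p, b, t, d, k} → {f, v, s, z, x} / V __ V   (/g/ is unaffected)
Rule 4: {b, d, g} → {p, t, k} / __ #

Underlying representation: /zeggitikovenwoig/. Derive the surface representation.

Rule 1 (intervocalic voicing): /t/ is a voiceless obstruent between vowels /i/ and /i/, so it voices to [d]. /k/ is a voiceless obstruent between vowels /i/ and /o/, so it voices to [g]. /zeggitikovenwoig/ → zeggidigovenwoig.
Rule 2 (intervocalic voicing): no segment meets the environment; /zeggidigovenwoig/ is unchanged.
Rule 3 (intervocalic spirantization): /d/ is a stop between vowels /i/ and /i/, so it spirantizes to the fricative [z]. /zeggidigovenwoig/ → zeggizigovenwoig.
Rule 4 (final devoicing): /g/ is a voiced stop in word-final position, so it devoices to [k]. /zeggizigovenwoig/ → zeggizigovenwoik.

zeggizigovenwoik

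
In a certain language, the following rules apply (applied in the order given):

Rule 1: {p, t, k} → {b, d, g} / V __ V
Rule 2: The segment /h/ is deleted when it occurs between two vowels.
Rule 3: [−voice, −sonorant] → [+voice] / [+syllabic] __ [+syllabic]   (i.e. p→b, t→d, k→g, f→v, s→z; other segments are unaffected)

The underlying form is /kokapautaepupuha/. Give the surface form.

kogabaudaebubua

Rule 1 (intervocalic voicing): /k/ is a voiceless stop between vowels /o/ and /a/, so it voices to [g]. /p/ is a voiceless stop between vowels /a/ and /a/, so it voices to [b]. /t/ is a voiceless stop between vowels /u/ and /a/, so it voices to [d]. /p/ is a voiceless stop between vowels /e/ and /u/, so it voices to [b]. /p/ is a voiceless stop between vowels /u/ and /u/, so it voices to [b]. /kokapautaepupuha/ → kogabaudaebubuha.
Rule 2 (intervocalic h-deletion): /h/ occurs between vowels /u/ and /a/, so it deletes. /kogabaudaebubuha/ → kogabaudaebubua.
Rule 3 (intervocalic voicing): no segment meets the environment; /kogabaudaebubua/ is unchanged.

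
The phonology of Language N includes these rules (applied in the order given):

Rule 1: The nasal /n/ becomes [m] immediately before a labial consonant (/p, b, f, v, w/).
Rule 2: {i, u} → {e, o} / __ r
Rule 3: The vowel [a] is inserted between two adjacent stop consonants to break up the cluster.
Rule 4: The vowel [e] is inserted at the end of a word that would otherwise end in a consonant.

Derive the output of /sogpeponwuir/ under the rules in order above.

sogapepomwuere

Rule 1 (nasal place assimilation): /n/ precedes the labial consonant /w/, so it assimilates in place to [m]. /sogpeponwuir/ → sogpepomwuir.
Rule 2 (pre-rhotic lowering): /i/ is a high vowel immediately before /r/, so it lowers to [e]. /sogpepomwuir/ → sogpepomwuer.
Rule 3 (stop-cluster a-epenthesis): /g/ and /p/ form a stop–stop cluster, so [a] is inserted between them. /sogpepomwuer/ → sogapepomwuer.
Rule 4 (final e-epenthesis): the form ends in the consonant /r/, so [e] is inserted word-finally. /sogapepomwuer/ → sogapepomwuere.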